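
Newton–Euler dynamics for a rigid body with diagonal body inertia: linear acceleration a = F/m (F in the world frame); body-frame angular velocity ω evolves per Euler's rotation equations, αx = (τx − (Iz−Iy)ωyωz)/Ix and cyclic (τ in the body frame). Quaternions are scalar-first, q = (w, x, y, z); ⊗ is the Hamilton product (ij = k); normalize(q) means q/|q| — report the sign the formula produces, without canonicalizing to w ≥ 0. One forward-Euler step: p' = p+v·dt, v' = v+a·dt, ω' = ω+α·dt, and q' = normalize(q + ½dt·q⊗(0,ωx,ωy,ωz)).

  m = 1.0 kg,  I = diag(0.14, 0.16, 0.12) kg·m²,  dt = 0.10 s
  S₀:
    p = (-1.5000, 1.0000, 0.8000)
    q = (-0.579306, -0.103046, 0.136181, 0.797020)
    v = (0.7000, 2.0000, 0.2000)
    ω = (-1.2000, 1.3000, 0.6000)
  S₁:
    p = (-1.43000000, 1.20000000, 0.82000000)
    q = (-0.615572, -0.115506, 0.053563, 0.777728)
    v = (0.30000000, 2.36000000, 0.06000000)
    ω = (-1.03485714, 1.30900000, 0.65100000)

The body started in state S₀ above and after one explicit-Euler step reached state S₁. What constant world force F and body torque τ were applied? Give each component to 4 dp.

Δω = ω₁−ω₀ = (0.16514286, 0.00900000, 0.05100000)
applied torque τ = (0.2000, 0.0000, 0.0300)
velocity change Δv = (-0.40000000, 0.36000000, -0.14000000)
applied force F = (-4.0000, 3.6000, -1.4000)

F = (-4.0000, 3.6000, -1.4000)
τ = (0.2000, 0.0000, 0.0300)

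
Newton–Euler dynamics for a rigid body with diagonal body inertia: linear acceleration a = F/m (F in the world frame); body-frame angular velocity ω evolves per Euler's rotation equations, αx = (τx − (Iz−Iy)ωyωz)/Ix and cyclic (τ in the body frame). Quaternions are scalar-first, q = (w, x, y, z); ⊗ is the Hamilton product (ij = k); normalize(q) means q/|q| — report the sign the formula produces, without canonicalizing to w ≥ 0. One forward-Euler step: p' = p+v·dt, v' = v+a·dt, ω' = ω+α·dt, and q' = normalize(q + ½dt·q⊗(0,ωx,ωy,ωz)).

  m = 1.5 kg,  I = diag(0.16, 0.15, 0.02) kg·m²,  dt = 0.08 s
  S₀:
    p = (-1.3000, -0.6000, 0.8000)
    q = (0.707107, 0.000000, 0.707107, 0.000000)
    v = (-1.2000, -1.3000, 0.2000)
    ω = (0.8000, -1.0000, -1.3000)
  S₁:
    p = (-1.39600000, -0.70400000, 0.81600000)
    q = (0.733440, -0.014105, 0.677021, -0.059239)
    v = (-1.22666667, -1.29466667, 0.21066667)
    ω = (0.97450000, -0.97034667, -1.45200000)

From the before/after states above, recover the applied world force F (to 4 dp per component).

velocity change Δv = (-0.02666667, 0.00533333, 0.01066667)
applied force F = (-0.5000, 0.1000, 0.2000)

F = (-0.5000, 0.1000, 0.2000)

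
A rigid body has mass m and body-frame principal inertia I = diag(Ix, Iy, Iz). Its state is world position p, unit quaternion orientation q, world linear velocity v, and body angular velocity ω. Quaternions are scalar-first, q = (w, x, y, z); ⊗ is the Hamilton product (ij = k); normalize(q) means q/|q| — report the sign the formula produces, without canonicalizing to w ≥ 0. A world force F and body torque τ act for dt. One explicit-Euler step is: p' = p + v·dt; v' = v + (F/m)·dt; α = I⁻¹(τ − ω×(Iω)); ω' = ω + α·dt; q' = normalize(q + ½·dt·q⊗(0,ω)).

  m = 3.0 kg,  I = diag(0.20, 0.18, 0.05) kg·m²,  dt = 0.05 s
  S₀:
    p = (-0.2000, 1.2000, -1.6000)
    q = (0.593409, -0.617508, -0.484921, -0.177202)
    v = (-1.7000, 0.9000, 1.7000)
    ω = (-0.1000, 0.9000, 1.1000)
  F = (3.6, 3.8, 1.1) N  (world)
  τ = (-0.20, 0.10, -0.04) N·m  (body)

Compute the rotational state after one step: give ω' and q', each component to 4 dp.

(τ − ω×Iω)/I = (-0.3565, 0.6472, -0.8360)
ω' = ω + α·dt = (-0.1178, 0.9324, 1.0582)
2q̇ = q⊗(0,ω) = (0.5696003, -0.4332722, 1.2310471, 0.0485006)
updated quaternion q' = (0.6073, -0.6279, -0.4539, -0.1759)

ω' = (-0.1178, 0.9324, 1.0582)
q' = (0.6073, -0.6279, -0.4539, -0.1759)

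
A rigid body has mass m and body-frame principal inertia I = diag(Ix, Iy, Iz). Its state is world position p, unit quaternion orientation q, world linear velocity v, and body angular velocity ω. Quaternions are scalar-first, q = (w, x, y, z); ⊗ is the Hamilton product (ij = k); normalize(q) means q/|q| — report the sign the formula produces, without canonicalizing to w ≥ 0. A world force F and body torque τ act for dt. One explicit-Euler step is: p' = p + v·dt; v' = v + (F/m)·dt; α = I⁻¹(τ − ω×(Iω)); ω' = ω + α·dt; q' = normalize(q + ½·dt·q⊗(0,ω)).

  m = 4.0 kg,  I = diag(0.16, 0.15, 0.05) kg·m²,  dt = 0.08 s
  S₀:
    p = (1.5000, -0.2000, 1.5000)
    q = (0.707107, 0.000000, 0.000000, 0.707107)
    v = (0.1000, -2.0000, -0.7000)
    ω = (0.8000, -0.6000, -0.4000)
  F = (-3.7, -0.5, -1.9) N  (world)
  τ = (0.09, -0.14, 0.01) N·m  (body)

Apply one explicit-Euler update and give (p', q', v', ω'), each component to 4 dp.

p' = (1.5080, -0.3600, 1.4440)
q' = (0.7178, 0.0396, 0.0057, 0.6951)
v' = (0.0260, -2.0100, -0.7380)
ω' = (0.8570, -0.6559, -0.3917)

angular accel α = (0.7125, -0.6987, 0.1040)
ω + α·dt = (0.8570, -0.6559, -0.3917)
q⊗(0,ω) = (0.2828428, 0.9899498, 0.1414214, -0.2828428)
updated quaternion q' = (0.7178, 0.0396, 0.0057, 0.6951)
p' = p + v·dt = (1.5080, -0.3600, 1.4440)
v' = v + a·dt = (0.0260, -2.0100, -0.7380)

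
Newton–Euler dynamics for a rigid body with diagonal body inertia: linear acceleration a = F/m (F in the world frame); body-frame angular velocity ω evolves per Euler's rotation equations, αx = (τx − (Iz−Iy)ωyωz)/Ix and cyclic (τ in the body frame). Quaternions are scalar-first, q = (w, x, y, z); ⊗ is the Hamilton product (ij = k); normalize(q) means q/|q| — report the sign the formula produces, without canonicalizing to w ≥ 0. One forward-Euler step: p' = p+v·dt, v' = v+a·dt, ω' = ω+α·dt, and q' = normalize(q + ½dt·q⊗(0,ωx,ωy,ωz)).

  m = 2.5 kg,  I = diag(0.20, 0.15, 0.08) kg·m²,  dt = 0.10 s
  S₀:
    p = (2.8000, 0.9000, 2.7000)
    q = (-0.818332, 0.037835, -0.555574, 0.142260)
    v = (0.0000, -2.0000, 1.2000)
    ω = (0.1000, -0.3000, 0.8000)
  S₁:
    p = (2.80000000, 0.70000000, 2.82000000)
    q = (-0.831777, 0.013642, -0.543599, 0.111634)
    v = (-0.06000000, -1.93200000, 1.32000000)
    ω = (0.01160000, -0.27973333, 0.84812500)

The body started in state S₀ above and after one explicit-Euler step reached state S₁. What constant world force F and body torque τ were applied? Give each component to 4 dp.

v₁ − v₀ = (-0.06000000, 0.06800000, 0.12000000)
m·(v₁−v₀)/dt = (-1.5000, 1.7000, 3.0000)
ω₁ − ω₀ = (-0.08840000, 0.02026667, 0.04812500)
I·α + gyro = (-0.1600, 0.0400, 0.0400)

F = (-1.5000, 1.7000, 3.0000)
τ = (-0.1600, 0.0400, 0.0400)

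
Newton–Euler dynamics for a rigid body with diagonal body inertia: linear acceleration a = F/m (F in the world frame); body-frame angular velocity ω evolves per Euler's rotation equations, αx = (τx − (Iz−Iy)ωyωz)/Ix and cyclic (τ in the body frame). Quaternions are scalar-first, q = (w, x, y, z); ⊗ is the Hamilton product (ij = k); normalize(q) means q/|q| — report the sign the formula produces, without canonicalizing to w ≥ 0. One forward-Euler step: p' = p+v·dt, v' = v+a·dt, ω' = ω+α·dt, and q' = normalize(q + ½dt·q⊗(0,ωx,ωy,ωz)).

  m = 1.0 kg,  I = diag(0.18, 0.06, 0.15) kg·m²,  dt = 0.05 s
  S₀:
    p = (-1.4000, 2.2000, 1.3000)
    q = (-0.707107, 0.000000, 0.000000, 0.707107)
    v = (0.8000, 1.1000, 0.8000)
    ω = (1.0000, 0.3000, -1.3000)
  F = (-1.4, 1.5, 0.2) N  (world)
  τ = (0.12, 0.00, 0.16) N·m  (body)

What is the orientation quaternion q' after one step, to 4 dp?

q' = (-0.6835, -0.0230, 0.0124, 0.7295)

2q̇ = q⊗(0,ω) = (0.9192391, -0.9192391, 0.4949749, 0.9192391)
q + ½dt·q⊗(0,ω), renormalized = (-0.6835, -0.0230, 0.0124, 0.7295)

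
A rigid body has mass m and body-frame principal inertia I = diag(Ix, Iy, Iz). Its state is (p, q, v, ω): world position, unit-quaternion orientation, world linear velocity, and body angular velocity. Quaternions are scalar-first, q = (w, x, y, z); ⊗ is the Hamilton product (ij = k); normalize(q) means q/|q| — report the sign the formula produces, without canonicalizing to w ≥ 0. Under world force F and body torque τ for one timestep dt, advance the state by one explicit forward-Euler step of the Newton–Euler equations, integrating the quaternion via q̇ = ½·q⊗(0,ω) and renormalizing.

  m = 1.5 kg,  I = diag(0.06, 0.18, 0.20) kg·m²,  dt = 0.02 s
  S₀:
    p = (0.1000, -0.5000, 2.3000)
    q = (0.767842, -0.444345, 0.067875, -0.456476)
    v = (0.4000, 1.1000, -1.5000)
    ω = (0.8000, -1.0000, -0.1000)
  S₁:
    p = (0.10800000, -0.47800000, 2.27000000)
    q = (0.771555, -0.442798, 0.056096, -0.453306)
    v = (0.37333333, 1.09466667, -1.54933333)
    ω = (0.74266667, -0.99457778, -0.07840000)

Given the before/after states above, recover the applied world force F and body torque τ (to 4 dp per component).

Δω = ω₁−ω₀ = (-0.05733333, 0.00542222, 0.02160000)
ω₀×(Iω₀) = (0.0020, 0.0112, -0.0960)
I·α + gyro = (-0.1700, 0.0600, 0.1200)
velocity change Δv = (-0.02666667, -0.00533333, -0.04933333)
F = m·Δv/dt = (-2.0000, -0.4000, -3.7000)

F = (-2.0000, -0.4000, -3.7000)
τ = (-0.1700, 0.0600, 0.1200)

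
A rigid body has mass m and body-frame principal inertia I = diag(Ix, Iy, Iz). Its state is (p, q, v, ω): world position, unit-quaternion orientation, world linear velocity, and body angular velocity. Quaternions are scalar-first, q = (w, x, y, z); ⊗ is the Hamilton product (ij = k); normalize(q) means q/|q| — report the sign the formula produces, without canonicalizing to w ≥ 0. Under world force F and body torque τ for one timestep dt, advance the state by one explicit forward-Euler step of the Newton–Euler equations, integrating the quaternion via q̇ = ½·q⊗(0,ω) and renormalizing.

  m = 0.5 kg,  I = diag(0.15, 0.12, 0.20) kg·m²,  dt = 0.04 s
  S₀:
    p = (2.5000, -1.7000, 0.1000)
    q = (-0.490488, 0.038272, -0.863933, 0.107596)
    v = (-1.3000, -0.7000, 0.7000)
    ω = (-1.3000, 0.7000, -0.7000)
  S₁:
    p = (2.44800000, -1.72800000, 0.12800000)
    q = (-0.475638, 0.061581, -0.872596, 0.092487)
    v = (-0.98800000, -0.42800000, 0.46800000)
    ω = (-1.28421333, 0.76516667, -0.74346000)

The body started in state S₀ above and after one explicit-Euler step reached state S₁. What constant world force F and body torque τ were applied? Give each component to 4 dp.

F = (3.9000, 3.4000, -2.9000)
τ = (0.0200, 0.1500, -0.1900)

Δv = v₁−v₀ = (0.31200000, 0.27200000, -0.23200000)
applied force F = (3.9000, 3.4000, -2.9000)
rate change Δω = (0.01578667, 0.06516667, -0.04346000)
precession coupling = (-0.0392, -0.0455, 0.0273)
applied torque τ = (0.0200, 0.1500, -0.1900)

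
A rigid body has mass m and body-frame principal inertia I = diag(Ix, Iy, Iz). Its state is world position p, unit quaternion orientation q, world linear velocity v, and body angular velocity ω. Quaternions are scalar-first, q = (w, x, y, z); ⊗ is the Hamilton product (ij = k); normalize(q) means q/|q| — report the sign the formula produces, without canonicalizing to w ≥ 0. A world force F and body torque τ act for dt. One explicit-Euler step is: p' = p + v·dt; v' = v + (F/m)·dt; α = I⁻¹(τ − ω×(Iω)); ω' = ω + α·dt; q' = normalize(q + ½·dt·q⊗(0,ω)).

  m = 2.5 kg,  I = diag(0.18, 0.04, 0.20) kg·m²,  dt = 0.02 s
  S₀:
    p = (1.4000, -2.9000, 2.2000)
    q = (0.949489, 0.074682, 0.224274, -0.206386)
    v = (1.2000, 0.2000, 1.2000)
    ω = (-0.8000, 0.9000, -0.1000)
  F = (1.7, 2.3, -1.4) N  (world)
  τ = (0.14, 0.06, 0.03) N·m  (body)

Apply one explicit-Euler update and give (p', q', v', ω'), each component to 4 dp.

p' = (1.4240, -2.8960, 2.2240)
q' = (0.9478, 0.0687, 0.2345, -0.2049)
v' = (1.2136, 0.2184, 1.1888)
ω' = (-0.7828, 0.9308, -0.1071)

ω×(Iω) gyroscopic = (-0.0144, -0.0016, 0.1008)
α = I⁻¹(τ − ω×Iω) = (0.8578, 1.5400, -0.3540)
ω' = ω + α·dt = (-0.7828, 0.9308, -0.1071)
2q̇ = q⊗(0,ω) = (-0.1627396, -0.5962712, 1.0271171, 0.1516841)
q + ½dt·q⊗(0,ω), renormalized = (0.9478, 0.0687, 0.2345, -0.2049)
p' = p + v·dt = (1.4240, -2.8960, 2.2240)
v' = v + a·dt = (1.2136, 0.2184, 1.1888)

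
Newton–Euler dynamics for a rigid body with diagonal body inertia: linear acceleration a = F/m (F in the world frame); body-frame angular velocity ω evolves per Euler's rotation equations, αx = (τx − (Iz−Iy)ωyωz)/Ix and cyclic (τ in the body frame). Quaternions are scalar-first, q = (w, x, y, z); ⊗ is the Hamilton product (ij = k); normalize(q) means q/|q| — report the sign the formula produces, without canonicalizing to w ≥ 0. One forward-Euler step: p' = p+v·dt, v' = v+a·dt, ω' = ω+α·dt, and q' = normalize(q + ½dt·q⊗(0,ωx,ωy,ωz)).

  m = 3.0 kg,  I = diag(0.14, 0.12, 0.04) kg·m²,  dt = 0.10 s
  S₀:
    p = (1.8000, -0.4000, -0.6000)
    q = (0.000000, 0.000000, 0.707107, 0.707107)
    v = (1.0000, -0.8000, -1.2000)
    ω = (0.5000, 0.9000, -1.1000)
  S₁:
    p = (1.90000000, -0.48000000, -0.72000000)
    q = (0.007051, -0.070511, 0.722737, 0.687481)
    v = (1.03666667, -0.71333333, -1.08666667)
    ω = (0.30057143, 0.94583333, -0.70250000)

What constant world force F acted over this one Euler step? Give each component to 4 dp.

F = (1.1000, 2.6000, 3.4000)

velocity change Δv = (0.03666667, 0.08666667, 0.11333333)
F = m·Δv/dt = (1.1000, 2.6000, 3.4000)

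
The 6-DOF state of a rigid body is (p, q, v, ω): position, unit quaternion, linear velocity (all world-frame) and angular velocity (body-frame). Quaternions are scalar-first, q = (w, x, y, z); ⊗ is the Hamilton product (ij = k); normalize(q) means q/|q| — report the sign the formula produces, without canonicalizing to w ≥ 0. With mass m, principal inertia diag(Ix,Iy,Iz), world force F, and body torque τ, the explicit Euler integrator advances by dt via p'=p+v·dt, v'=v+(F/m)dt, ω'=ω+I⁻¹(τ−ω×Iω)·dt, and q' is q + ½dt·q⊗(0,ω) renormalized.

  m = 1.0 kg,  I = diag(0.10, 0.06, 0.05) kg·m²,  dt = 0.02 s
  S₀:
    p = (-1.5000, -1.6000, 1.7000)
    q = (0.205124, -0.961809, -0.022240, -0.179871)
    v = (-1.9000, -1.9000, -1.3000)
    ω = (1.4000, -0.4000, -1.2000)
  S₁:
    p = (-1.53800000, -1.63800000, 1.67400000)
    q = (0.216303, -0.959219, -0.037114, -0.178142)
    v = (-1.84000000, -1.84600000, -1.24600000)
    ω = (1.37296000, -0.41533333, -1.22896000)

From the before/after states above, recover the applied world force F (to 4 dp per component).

F = (3.0000, 2.7000, 2.7000)

v₁ − v₀ = (0.06000000, 0.05400000, 0.05400000)
applied force F = (3.0000, 2.7000, 2.7000)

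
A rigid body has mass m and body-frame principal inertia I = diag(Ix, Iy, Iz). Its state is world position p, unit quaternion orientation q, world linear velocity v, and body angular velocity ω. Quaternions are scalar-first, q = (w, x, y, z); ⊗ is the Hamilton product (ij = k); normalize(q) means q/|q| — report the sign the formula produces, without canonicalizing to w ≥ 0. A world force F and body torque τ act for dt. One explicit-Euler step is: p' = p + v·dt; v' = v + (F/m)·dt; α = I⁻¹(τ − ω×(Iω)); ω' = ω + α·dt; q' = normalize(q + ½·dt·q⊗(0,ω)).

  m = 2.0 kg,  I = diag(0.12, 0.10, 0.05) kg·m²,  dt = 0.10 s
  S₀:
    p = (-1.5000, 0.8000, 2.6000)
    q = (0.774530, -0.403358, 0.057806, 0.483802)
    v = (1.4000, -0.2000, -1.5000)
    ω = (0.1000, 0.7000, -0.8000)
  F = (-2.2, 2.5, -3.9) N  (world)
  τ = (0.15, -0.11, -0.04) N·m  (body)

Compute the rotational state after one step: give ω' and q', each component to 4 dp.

angular accel α = (1.0167, -1.0440, -0.7720)
ω' = ω + α·dt = (0.2017, 0.5956, -0.8772)
Hamilton product q⊗(0,ω) = (0.3869132, -0.3074532, 0.2678648, -0.9077552)
q' = normalize(q + ½dt·q⊗(0,ω)) = (0.7927, -0.4181, 0.0711, 0.4378)

ω' = (0.2017, 0.5956, -0.8772)
q' = (0.7927, -0.4181, 0.0711, 0.4378)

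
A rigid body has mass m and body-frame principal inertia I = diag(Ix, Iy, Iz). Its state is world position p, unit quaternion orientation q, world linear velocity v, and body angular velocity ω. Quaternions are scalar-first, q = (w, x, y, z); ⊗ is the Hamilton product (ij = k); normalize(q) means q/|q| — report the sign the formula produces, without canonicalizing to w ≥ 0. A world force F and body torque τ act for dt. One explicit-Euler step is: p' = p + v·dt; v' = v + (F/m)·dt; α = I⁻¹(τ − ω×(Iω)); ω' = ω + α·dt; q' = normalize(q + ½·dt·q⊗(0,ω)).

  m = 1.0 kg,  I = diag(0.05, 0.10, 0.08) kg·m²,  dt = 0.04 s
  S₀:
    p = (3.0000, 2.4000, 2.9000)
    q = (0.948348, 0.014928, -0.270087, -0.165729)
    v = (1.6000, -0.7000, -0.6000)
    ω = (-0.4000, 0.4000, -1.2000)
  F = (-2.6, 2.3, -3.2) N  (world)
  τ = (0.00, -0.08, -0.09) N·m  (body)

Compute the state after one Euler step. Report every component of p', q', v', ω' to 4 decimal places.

p + v·dt = (3.0640, 2.3720, 2.8760)
v + (F/m)dt = (1.4960, -0.6080, -0.7280)
ω×(Iω) gyroscopic = (0.0096, -0.0144, -0.0080)
(τ − ω×Iω)/I = (-0.1920, -0.6560, -1.0250)
ω' = ω + α·dt = (-0.4077, 0.3738, -1.2410)
2q̇ = q⊗(0,ω) = (-0.0848688, 0.0110568, 0.4635444, -1.2400812)
q' = normalize(q + ½dt·q⊗(0,ω)) = (0.9463, 0.0151, -0.2607, -0.1905)

p' = (3.0640, 2.3720, 2.8760)
q' = (0.9463, 0.0151, -0.2607, -0.1905)
v' = (1.4960, -0.6080, -0.7280)
ω' = (-0.4077, 0.3738, -1.2410)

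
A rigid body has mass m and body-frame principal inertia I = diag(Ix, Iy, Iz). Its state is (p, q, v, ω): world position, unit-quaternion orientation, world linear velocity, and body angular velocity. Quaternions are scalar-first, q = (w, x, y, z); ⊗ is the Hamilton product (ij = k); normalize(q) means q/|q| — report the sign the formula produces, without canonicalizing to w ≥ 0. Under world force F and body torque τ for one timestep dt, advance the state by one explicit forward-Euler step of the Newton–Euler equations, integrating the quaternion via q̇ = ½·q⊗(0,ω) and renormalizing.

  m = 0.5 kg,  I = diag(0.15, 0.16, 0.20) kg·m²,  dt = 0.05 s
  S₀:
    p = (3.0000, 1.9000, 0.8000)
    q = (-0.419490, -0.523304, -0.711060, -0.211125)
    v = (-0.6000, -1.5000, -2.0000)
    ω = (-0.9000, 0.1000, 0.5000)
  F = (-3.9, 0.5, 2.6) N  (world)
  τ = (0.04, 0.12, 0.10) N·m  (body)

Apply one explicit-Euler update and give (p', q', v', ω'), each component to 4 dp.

p' = (2.9700, 1.8250, 0.7000)
q' = (-0.4267, -0.5221, -0.7006, -0.2336)
v' = (-0.9900, -1.4500, -1.7400)
ω' = (-0.8873, 0.1305, 0.5252)

ω×(Iω) gyroscopic = (0.0020, 0.0225, -0.0009)
α = I⁻¹(τ − ω×Iω) = (0.2533, 0.6094, 0.5045)
new body rate ω' = (-0.8873, 0.1305, 0.5252)
2q̇ = q⊗(0,ω) = (-0.2943051, 0.0431235, 0.4097155, -0.9020294)
q + ½dt·q⊗(0,ω), renormalized = (-0.4267, -0.5221, -0.7006, -0.2336)
a = (-7.8000, 1.0000, 5.2000)
p' = p + v·dt = (2.9700, 1.8250, 0.7000)
new velocity v' = (-0.9900, -1.4500, -1.7400)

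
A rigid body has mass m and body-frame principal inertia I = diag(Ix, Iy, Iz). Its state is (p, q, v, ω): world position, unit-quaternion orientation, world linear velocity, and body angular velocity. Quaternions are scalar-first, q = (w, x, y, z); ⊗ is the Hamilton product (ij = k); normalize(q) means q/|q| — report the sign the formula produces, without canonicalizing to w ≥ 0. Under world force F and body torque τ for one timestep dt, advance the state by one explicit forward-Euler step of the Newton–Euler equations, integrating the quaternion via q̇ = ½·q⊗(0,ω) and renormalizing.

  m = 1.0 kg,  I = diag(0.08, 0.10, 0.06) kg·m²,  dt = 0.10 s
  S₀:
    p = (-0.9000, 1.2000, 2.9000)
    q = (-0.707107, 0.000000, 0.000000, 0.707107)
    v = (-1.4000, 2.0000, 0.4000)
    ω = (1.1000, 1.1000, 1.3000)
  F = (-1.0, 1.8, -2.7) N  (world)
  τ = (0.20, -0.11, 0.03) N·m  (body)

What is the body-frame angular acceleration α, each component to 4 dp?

precession coupling ω×(Iω) = (-0.0572, 0.0286, 0.0242)
(τ − ω×Iω)/I = (3.2150, -1.3860, 0.0967)

α = (3.2150, -1.3860, 0.0967)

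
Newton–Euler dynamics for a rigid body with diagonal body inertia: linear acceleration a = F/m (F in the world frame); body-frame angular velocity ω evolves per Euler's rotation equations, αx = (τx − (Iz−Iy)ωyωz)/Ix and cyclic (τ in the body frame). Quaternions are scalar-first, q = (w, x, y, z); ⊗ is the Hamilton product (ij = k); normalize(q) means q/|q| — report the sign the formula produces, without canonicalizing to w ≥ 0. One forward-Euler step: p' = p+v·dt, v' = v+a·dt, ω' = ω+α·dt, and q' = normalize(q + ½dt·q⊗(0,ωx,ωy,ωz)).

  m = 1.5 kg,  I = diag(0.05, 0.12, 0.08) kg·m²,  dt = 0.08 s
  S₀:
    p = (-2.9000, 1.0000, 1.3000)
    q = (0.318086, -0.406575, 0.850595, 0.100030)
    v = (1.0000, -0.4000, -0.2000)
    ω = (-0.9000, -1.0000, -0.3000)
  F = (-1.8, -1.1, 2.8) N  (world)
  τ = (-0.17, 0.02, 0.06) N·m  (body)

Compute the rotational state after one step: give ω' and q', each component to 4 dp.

ω' = (-1.1528, -0.9813, -0.3030)
q' = (0.3382, -0.4236, 0.8281, 0.1429)

ω×(Iω) gyroscopic = (-0.0120, -0.0081, 0.0630)
α = I⁻¹(τ − ω×Iω) = (-3.1600, 0.2342, -0.0375)
ω' = ω + α·dt = (-1.1528, -0.9813, -0.3030)
2q̇ = q⊗(0,ω) = (0.5146865, -0.4414259, -0.5300855, 1.0766847)
q' = normalize(q + ½dt·q⊗(0,ω)) = (0.3382, -0.4236, 0.8281, 0.1429)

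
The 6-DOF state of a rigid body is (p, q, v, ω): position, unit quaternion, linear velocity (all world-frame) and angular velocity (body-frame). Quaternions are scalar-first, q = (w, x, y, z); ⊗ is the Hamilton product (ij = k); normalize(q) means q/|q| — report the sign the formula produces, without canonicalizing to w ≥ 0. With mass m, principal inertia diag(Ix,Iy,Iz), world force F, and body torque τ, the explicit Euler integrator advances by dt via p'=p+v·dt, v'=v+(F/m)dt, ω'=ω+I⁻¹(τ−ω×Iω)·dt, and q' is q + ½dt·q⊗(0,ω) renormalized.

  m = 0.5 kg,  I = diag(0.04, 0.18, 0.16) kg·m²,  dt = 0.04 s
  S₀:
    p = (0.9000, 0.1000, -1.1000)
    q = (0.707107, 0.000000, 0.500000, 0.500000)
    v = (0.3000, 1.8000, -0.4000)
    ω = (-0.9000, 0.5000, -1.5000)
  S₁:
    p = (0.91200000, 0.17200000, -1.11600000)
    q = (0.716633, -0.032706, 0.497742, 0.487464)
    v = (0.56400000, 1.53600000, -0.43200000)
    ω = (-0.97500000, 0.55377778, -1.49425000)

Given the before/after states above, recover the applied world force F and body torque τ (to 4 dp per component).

F = (3.3000, -3.3000, -0.4000)
τ = (-0.0600, 0.0800, -0.0400)

Δv = v₁−v₀ = (0.26400000, -0.26400000, -0.03200000)
m·(v₁−v₀)/dt = (3.3000, -3.3000, -0.4000)
rate change Δω = (-0.07500000, 0.05377778, 0.00575000)
gyro term ω₀×Iω₀ = (0.0150, -0.1620, -0.0630)
I·α + gyro = (-0.0600, 0.0800, -0.0400)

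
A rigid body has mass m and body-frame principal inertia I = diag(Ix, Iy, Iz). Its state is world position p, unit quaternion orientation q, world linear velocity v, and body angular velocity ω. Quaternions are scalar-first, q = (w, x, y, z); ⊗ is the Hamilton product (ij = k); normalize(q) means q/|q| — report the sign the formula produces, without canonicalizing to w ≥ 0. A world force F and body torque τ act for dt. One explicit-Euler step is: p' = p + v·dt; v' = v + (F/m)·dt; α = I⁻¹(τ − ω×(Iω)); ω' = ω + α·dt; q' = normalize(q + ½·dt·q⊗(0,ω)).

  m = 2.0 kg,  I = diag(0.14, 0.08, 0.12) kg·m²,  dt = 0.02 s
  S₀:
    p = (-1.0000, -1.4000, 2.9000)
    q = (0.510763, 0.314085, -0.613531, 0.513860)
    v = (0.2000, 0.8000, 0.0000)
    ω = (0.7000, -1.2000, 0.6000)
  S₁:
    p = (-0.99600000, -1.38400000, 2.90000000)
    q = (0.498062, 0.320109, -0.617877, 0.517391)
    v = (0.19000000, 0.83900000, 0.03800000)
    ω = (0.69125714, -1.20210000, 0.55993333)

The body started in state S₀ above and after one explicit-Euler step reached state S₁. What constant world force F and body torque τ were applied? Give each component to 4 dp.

F = (-1.0000, 3.9000, 3.8000)
τ = (-0.0900, 0.0000, -0.1900)

Δv = v₁−v₀ = (-0.01000000, 0.03900000, 0.03800000)
m·(v₁−v₀)/dt = (-1.0000, 3.9000, 3.8000)
ω₁ − ω₀ = (-0.00874286, -0.00210000, -0.04006667)
ω₀×(Iω₀) = (-0.0288, 0.0084, 0.0504)
applied torque τ = (-0.0900, 0.0000, -0.1900)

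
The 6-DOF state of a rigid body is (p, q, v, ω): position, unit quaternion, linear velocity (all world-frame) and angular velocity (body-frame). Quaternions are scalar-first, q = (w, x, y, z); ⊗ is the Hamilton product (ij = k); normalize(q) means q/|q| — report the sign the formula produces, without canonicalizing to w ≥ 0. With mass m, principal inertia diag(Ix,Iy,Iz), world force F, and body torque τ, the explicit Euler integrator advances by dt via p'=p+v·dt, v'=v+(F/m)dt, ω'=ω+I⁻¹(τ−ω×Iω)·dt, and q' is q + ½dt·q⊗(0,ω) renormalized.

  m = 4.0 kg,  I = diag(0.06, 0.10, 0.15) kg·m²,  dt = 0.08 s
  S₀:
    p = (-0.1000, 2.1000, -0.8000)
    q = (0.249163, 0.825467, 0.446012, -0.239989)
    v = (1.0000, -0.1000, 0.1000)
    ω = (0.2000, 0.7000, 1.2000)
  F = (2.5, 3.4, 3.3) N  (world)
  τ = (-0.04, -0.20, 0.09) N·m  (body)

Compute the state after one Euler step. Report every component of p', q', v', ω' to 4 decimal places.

p' = (-0.0200, 2.0920, -0.7920)
q' = (0.2412, 0.8542, 0.4108, -0.2082)
v' = (1.0500, -0.0320, 0.1660)
ω' = (0.0907, 0.5573, 1.2450)

new position p' = (-0.0200, 2.0920, -0.7920)
v + (F/m)dt = (1.0500, -0.0320, 0.1660)
(τ − ω×Iω)/I = (-1.3667, -1.7840, 0.5627)
new body rate ω' = (0.0907, 0.5573, 1.2450)
q⊗(0,ω) = (-0.1893150, 0.7530393, -0.8641441, 0.7876201)
q + ½dt·q⊗(0,ω), renormalized = (0.2412, 0.8542, 0.4108, -0.2082)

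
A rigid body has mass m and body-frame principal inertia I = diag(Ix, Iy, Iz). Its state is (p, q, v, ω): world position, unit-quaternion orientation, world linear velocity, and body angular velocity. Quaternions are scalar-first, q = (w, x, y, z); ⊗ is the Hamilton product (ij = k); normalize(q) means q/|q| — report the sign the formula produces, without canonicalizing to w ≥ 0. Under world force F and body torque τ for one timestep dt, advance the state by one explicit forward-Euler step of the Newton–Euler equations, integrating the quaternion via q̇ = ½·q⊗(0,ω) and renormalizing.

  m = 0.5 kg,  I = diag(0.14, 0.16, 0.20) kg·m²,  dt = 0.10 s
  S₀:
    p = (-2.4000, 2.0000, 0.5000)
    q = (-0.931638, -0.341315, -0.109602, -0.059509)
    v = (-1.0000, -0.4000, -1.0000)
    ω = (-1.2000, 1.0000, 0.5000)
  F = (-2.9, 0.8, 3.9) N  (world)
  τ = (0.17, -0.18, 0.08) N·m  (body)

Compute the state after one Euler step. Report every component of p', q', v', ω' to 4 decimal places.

p' = (-2.5000, 1.9600, 0.4000)
q' = (-0.9420, -0.2842, -0.1436, -0.1061)
v' = (-1.5800, -0.2400, -0.2200)
ω' = (-1.0929, 0.8650, 0.5520)

p + v·dt = (-2.5000, 1.9600, 0.4000)
new velocity v' = (-1.5800, -0.2400, -0.2200)
precession coupling ω×(Iω) = (0.0200, 0.0360, -0.0240)
(τ − ω×Iω)/I = (1.0714, -1.3500, 0.5200)
new body rate ω' = (-1.0929, 0.8650, 0.5520)
Hamilton product q⊗(0,ω) = (-0.2702215, 1.1226736, -0.6895697, -0.9386564)
updated quaternion q' = (-0.9420, -0.2842, -0.1436, -0.1061)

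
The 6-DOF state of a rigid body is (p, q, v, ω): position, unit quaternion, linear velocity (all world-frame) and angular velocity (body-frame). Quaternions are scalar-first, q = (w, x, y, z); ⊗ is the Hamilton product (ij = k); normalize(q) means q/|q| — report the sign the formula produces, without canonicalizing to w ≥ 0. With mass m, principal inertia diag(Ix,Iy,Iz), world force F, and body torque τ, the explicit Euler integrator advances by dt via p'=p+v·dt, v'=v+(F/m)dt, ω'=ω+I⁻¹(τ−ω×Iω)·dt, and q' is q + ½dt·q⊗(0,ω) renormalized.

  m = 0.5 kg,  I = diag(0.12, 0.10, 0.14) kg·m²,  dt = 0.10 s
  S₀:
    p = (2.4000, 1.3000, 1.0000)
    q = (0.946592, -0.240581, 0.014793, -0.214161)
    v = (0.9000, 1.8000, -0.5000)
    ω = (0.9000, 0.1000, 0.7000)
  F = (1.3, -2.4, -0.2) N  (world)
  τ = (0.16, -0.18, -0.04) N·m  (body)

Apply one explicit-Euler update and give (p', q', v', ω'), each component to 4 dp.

a = F/m = (2.6000, -4.8000, -0.4000)
new position p' = (2.4900, 1.4800, 0.9500)
new velocity v' = (1.1600, 1.3200, -0.5400)
ω×(Iω) gyroscopic = (0.0028, -0.0126, -0.0018)
(τ − ω×Iω)/I = (1.3100, -1.6740, -0.2729)
ω + α·dt = (1.0310, -0.0674, 0.6727)
2q̇ = q⊗(0,ω) = (0.3649563, 0.8837040, 0.0703210, 0.6252426)
q + ½dt·q⊗(0,ω), renormalized = (0.9633, -0.1961, 0.0183, -0.1826)

p' = (2.4900, 1.4800, 0.9500)
q' = (0.9633, -0.1961, 0.0183, -0.1826)
v' = (1.1600, 1.3200, -0.5400)
ω' = (1.0310, -0.0674, 0.6727)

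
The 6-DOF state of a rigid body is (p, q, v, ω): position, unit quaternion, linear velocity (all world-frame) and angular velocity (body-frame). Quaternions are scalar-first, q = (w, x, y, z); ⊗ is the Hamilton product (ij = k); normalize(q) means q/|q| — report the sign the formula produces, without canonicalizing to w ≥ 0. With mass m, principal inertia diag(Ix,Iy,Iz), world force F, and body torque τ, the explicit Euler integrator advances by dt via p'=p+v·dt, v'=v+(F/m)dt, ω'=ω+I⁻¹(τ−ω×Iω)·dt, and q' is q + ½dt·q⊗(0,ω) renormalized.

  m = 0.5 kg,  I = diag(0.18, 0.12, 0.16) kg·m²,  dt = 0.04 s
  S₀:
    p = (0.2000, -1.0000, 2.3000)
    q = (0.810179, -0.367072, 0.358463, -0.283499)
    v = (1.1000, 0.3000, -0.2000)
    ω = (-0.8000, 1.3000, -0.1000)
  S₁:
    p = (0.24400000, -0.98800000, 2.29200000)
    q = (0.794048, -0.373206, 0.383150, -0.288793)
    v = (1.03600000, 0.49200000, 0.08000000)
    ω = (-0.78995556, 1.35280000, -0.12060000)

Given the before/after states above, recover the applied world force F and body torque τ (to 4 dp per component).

F = (-0.8000, 2.4000, 3.5000)
τ = (0.0400, 0.1600, -0.0200)

v₁ − v₀ = (-0.06400000, 0.19200000, 0.28000000)
m·(v₁−v₀)/dt = (-0.8000, 2.4000, 3.5000)
ω₁ − ω₀ = (0.01004444, 0.05280000, -0.02060000)
gyro term ω₀×Iω₀ = (-0.0052, 0.0016, 0.0624)
I·α + gyro = (0.0400, 0.1600, -0.0200)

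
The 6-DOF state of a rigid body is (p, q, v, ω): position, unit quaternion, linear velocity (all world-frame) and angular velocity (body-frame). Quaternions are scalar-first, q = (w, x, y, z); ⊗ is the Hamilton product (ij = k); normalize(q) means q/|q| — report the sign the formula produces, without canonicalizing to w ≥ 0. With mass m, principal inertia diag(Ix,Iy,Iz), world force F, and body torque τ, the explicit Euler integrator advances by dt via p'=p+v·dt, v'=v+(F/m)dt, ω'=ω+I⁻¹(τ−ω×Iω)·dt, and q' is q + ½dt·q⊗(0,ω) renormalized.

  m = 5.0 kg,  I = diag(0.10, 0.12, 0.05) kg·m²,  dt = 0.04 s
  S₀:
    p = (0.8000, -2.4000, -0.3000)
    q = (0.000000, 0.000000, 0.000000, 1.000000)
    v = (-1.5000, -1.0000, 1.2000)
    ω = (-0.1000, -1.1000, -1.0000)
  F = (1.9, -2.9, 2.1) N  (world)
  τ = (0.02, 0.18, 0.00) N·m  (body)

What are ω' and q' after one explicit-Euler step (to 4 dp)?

ω' = (-0.0612, -1.0417, -1.0018)
q' = (0.0200, 0.0220, -0.0020, 0.9996)

α = I⁻¹(τ − ω×Iω) = (0.9700, 1.4583, -0.0440)
new body rate ω' = (-0.0612, -1.0417, -1.0018)
q⊗(0,ω) = (1.0000000, 1.1000000, -0.1000000, 0.0000000)
updated quaternion q' = (0.0200, 0.0220, -0.0020, 0.9996)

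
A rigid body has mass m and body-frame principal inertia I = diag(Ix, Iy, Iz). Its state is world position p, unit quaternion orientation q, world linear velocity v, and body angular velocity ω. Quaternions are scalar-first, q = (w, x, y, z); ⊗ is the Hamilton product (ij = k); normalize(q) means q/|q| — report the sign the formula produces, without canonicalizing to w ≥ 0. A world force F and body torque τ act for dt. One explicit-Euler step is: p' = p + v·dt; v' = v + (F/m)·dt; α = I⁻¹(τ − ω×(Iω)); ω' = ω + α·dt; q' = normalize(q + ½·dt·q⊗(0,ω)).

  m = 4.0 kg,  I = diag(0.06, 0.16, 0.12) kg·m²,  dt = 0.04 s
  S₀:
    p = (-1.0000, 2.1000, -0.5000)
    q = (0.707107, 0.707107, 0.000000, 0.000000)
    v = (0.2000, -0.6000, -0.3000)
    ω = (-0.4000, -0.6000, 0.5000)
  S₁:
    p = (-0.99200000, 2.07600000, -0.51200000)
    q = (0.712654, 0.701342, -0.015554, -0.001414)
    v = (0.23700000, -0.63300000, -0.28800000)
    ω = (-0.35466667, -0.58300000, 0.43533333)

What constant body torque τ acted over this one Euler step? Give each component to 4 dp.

τ = (0.0800, 0.0800, -0.1700)

Δω = ω₁−ω₀ = (0.04533333, 0.01700000, -0.06466667)
precession coupling = (0.0120, 0.0120, 0.0240)
I·α + gyro = (0.0800, 0.0800, -0.1700)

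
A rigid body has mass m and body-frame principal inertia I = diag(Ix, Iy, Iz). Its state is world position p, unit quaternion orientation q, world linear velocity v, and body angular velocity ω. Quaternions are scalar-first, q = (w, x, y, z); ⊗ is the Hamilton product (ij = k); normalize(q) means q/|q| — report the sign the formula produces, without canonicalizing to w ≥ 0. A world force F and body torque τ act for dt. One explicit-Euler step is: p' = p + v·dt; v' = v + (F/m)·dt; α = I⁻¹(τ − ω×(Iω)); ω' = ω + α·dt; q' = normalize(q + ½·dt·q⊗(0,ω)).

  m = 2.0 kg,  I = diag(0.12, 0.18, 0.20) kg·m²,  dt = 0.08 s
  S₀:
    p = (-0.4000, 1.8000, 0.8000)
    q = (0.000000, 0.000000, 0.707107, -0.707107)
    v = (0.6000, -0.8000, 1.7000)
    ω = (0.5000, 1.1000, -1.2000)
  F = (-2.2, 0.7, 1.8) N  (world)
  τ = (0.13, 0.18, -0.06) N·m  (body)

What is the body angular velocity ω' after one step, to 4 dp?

ω' = (0.6043, 1.1587, -1.2372)

ω×(Iω) gyroscopic = (-0.0264, 0.0480, 0.0330)
angular accel α = (1.3033, 0.7333, -0.4650)
ω' = ω + α·dt = (0.6043, 1.1587, -1.2372)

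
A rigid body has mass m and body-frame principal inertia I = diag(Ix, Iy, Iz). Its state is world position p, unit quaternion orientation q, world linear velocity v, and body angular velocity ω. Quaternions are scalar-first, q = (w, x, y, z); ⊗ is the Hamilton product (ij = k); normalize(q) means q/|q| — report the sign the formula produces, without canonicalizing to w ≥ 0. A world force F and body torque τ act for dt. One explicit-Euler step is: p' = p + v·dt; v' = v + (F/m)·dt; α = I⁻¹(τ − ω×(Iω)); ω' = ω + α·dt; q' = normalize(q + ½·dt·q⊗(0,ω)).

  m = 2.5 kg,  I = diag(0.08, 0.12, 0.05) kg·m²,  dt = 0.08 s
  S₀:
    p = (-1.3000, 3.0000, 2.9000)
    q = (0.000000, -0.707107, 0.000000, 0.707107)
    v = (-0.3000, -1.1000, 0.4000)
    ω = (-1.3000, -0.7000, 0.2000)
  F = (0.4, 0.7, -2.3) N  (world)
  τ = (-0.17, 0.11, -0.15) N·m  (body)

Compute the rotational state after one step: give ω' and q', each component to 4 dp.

ω' = (-1.4798, -0.6215, -0.0982)
q' = (-0.0424, -0.6861, -0.0311, 0.7256)

gyro term ω×Iω = (0.0098, -0.0078, 0.0364)
angular accel α = (-2.2475, 0.9817, -3.7280)
ω + α·dt = (-1.4798, -0.6215, -0.0982)
Hamilton product q⊗(0,ω) = (-1.0606605, 0.4949749, -0.7778177, 0.4949749)
q + ½dt·q⊗(0,ω), renormalized = (-0.0424, -0.6861, -0.0311, 0.7256)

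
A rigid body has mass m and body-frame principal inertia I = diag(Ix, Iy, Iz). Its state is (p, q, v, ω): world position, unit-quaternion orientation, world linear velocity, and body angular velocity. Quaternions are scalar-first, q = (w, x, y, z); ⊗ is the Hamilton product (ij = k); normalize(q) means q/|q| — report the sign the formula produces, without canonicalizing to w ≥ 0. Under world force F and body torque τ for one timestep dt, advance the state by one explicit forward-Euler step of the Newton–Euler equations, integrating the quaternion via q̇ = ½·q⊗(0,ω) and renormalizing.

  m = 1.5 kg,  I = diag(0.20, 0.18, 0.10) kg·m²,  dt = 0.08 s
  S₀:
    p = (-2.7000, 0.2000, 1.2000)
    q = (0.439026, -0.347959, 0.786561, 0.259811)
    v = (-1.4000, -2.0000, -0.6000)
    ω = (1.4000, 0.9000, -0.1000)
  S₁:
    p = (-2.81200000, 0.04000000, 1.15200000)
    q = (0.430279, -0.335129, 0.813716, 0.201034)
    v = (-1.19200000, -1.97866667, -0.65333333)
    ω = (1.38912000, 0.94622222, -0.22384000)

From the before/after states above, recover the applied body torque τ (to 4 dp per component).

τ = (-0.0200, 0.0900, -0.1800)

Δω = ω₁−ω₀ = (-0.01088000, 0.04622222, -0.12384000)
precession coupling = (0.0072, -0.0140, -0.0252)
τ = I·(Δω/dt) + ω₀×(Iω₀) = (-0.0200, 0.0900, -0.1800)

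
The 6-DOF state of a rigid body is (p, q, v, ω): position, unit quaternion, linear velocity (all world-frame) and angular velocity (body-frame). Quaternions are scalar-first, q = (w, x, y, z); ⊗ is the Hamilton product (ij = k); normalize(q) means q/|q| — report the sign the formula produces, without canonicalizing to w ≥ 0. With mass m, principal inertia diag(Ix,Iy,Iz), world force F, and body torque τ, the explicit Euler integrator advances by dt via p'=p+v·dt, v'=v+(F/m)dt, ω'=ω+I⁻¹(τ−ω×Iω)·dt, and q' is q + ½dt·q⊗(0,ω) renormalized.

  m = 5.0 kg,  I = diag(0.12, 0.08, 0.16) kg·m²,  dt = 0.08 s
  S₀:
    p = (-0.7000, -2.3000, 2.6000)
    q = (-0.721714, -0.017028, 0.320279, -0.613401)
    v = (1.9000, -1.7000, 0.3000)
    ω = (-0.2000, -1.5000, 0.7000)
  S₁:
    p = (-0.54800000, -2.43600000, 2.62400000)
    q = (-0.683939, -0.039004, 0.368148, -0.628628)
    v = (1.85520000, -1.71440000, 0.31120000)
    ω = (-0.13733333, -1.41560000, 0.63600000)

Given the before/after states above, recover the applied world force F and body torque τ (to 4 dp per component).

F = (-2.8000, -0.9000, 0.7000)
τ = (0.0100, 0.0900, -0.1400)

Δω = ω₁−ω₀ = (0.06266667, 0.08440000, -0.06400000)
τ = I·(Δω/dt) + ω₀×(Iω₀) = (0.0100, 0.0900, -0.1400)
Δv = v₁−v₀ = (-0.04480000, -0.01440000, 0.01120000)
applied force F = (-2.8000, -0.9000, 0.7000)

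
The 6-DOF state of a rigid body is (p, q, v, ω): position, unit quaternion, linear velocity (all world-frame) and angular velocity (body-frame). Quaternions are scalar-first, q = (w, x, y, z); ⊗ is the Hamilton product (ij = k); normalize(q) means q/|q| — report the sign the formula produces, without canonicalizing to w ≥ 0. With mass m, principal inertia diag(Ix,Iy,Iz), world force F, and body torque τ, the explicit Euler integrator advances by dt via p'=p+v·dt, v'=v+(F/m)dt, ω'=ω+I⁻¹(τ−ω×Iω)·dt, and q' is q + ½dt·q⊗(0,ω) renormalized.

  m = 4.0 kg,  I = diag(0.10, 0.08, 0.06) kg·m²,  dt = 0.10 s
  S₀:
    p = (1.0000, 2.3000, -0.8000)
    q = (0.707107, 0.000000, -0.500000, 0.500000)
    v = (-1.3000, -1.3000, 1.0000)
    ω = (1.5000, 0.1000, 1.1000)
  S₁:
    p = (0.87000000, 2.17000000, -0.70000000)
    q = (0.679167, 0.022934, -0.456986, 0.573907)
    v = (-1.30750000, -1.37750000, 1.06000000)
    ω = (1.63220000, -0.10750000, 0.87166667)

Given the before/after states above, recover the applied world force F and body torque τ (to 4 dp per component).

Δv = v₁−v₀ = (-0.00750000, -0.07750000, 0.06000000)
F = m·Δv/dt = (-0.3000, -3.1000, 2.4000)
ω₁ − ω₀ = (0.13220000, -0.20750000, -0.22833333)
τ = I·(Δω/dt) + ω₀×(Iω₀) = (0.1300, -0.1000, -0.1400)

F = (-0.3000, -3.1000, 2.4000)
τ = (0.1300, -0.1000, -0.1400)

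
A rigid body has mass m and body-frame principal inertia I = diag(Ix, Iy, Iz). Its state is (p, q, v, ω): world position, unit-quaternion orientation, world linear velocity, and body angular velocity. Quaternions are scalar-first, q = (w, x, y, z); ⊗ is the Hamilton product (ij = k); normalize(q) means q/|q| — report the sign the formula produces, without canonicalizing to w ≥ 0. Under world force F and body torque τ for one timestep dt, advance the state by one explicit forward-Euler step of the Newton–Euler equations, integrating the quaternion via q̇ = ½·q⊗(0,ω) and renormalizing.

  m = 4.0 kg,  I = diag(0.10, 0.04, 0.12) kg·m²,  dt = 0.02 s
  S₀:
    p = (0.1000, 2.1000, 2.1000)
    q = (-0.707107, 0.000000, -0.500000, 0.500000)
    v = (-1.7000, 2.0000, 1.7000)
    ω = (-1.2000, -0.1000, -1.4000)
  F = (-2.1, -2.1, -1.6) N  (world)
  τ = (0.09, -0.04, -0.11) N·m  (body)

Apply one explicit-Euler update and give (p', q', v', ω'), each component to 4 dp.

a = F/m = (-0.5250, -0.5250, -0.4000)
p' = p + v·dt = (0.0660, 2.1400, 2.1340)
v' = v + a·dt = (-1.7105, 1.9895, 1.6920)
precession coupling ω×(Iω) = (0.0112, -0.0336, -0.0072)
(τ − ω×Iω)/I = (0.7880, -0.1600, -0.8567)
ω' = ω + α·dt = (-1.1842, -0.1032, -1.4171)
2q̇ = q⊗(0,ω) = (0.6500000, 1.5985284, -0.5292893, 0.3899498)
updated quaternion q' = (-0.7005, 0.0160, -0.5052, 0.5038)

p' = (0.0660, 2.1400, 2.1340)
q' = (-0.7005, 0.0160, -0.5052, 0.5038)
v' = (-1.7105, 1.9895, 1.6920)
ω' = (-1.1842, -0.1032, -1.4171)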